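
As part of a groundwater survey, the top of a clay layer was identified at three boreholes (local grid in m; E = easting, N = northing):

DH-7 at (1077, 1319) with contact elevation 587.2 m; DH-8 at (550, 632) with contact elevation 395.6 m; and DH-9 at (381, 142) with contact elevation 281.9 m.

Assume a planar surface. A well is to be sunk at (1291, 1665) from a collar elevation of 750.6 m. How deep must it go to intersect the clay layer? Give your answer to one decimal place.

Two edge vectors: DH-7→DH-8 = (-527, -687, -191.6), DH-7→DH-9 = (-696, -1177, -305.3).
Normal n = (DH-7→DH-8) × (DH-7→DH-9) = (-15772.1, -27539.5, 142127).
So ∂z/∂E = −n_x/n_z = 0.110972 and ∂z/∂N = −n_y/n_z = 0.193767.
Intercept c from DH-7: 587.2 − 119.52 − 255.58 = 212.10.
At (1291, 1665): z_contact = 143.26 + 322.62 + 212.10 = 677.99 m.
Depth below ground = 750.6 − 677.99 = 72.6 m.

72.6 m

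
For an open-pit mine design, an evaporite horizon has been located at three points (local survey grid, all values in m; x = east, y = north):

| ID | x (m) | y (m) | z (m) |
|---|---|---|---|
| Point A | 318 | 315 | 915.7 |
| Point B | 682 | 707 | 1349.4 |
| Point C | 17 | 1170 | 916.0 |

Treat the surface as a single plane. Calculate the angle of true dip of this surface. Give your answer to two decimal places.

Two edge vectors: Point A→Point B = (364, 392, 433.7), Point A→Point C = (-301, 855, 0.3).
Normal n = (Point A→Point B) × (Point A→Point C) = (-370695.9, -130652.9, 429212).
So ∂z/∂x = −n_x/n_z = 0.86367 and ∂z/∂y = −n_y/n_z = 0.30440.
Gradient magnitude |∇z| = √(a² + b²) = √(0.74592 + 0.09266) = 0.91574.
True dip = arctan(0.91574) = 42.48°, dipping toward WSW (azimuth ≈ 251°).

42.48°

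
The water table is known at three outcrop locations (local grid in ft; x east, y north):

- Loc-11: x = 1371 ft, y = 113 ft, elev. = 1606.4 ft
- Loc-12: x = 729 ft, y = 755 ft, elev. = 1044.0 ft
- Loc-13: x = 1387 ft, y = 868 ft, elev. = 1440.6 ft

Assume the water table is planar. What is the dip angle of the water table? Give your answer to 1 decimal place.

Let the plane be z = a·x + b·y + c.
Loc-12−Loc-11: −642a + 642b = −562.4;  Loc-13−Loc-11: 16a + 755b = −165.8.
Solving gives a = 0.64279, b = −0.23322.
Gradient magnitude |∇z| = √(a² + b²) = √(0.41318 + 0.05439) = 0.68379.
True dip = arctan(0.68379) = 34.4°, dipping toward WNW (azimuth ≈ 290°).

34.4°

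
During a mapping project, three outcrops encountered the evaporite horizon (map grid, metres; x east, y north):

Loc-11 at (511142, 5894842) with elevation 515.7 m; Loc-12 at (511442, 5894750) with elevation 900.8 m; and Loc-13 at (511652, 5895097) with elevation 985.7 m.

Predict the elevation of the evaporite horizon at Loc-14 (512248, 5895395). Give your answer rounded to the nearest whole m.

1535 m

Two edge vectors: Loc-11→Loc-12 = (300, -92, 385.1), Loc-11→Loc-13 = (510, 255, 470).
Normal n = (Loc-11→Loc-12) × (Loc-11→Loc-13) = (-141440.5, 55401, 123420).
So ∂z/∂x = −n_x/n_z = 1.14600956 and ∂z/∂y = −n_y/n_z = −0.44888187.
Intercept c from Loc-11: 515.7 − 585773.62 + 2646087.68 = 2060829.76.
At (512248, 5895395): z = 587041.1 − 2646335.9 + 2060829.76 = 1535.0 m.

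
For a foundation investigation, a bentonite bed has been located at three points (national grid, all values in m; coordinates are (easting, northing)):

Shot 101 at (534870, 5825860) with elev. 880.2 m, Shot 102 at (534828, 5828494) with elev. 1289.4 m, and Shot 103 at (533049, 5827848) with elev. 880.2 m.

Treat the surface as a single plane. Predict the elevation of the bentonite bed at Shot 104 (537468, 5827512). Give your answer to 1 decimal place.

1589.8 m

Let the plane be z = a·E + b·N + c.
Shot 102−Shot 101: −42a + 2634b = 409.2;  Shot 103−Shot 101: −1821a + 1988b = 0.
Solving gives a = 0.172604815, b = 0.158105316.
Then c = 880.2 − a·534870 − b·5825860 = −1012540.37.
At (537468, 5827512): z = 92769.6 + 921360.6 − 1012540.37 = 1589.8 m.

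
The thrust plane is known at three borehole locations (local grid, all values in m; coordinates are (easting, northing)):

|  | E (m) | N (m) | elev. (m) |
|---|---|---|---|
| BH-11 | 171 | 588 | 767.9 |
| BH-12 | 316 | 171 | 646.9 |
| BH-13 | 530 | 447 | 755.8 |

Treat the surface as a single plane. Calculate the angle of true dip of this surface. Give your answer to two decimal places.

Two edge vectors: BH-11→BH-12 = (145, -417, -121), BH-11→BH-13 = (359, -141, -12.1).
Normal n = (BH-11→BH-12) × (BH-11→BH-13) = (-12015.3, -41684.5, 129258).
So ∂z/∂E = −n_x/n_z = 0.09296 and ∂z/∂N = −n_y/n_z = 0.32249.
Gradient magnitude |∇z| = √(a² + b²) = √(0.00864 + 0.10400) = 0.33562.
True dip = arctan(0.33562) = 18.55°, dipping toward SSW (azimuth ≈ 196°).

18.55°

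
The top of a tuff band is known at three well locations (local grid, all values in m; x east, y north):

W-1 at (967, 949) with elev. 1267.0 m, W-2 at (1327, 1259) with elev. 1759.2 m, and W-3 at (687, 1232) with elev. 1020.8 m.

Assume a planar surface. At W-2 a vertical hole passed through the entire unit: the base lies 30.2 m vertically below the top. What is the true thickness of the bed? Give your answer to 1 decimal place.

Let the plane be z = a·x + b·y + c.
W-2−W-1: 360a + 310b = 492.2;  W-3−W-1: −280a + 283b = −246.2.
Solving gives a = 1.14275, b = 0.26067.
|∇z| = √(a²+b²) = 1.17211, so dip δ = arctan(1.17211) = 49.53°.
True thickness = vertical thickness × cos δ = 30.2 × cos 49.53° = 19.6 m.

19.6 m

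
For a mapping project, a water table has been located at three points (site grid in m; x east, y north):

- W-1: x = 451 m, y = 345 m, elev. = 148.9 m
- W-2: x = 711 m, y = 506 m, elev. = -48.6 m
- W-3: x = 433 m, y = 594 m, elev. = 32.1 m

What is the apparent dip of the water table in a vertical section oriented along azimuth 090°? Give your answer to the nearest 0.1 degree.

Two edge vectors: W-1→W-2 = (260, 161, -197.5), W-1→W-3 = (-18, 249, -116.8).
Normal n = (W-1→W-2) × (W-1→W-3) = (30372.7, 33923, 67638).
So ∂z/∂x = −n_x/n_z = −0.44905 and ∂z/∂y = −n_y/n_z = −0.50154.
Unit vector along 090° is (sin 90°, cos 90°) = (1.0000, 0.0000).
Slope in that direction = a·(1.0000) + b·(0.0000) = −0.44905.
Apparent dip = arctan|0.44905| = 24.2° (true dip is 33.9°, so apparent ≤ true as expected).

24.2°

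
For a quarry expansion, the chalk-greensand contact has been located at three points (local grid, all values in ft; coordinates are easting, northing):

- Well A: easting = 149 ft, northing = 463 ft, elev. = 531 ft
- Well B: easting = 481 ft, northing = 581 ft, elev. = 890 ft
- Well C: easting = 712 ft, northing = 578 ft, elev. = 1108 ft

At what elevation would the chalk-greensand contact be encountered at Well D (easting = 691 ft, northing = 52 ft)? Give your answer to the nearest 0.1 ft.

891.6 ft

Two edge vectors: Well A→Well B = (332, 118, 359), Well A→Well C = (563, 115, 577).
Normal n = (Well A→Well B) × (Well A→Well C) = (26801, 10553, -28254).
So ∂z/∂easting = −n_x/n_z = 0.94857 and ∂z/∂northing = −n_y/n_z = 0.37350.
Intercept c from Well A: 531 − 141.34 − 172.93 = 216.73.
At (691, 52): z = 655.5 + 19.4 + 216.73 = 891.6 ft.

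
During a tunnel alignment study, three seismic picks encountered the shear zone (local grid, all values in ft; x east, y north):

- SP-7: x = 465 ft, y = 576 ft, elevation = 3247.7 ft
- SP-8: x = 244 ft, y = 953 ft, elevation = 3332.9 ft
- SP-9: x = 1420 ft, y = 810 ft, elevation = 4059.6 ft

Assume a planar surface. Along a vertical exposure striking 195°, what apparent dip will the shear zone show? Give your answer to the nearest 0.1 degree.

Let the plane be z = a·x + b·y + c.
SP-8−SP-7: −221a + 377b = 85.2;  SP-9−SP-7: 955a + 234b = 811.9.
Solving gives a = 0.69496, b = 0.63339.
Unit vector along 195° is (sin 195°, cos 195°) = (-0.2588, -0.9659).
Slope in that direction = a·(-0.2588) + b·(-0.9659) = −0.79167.
Apparent dip = arctan|0.79167| = 38.4° (true dip is 43.2°, so apparent ≤ true as expected).

38.4°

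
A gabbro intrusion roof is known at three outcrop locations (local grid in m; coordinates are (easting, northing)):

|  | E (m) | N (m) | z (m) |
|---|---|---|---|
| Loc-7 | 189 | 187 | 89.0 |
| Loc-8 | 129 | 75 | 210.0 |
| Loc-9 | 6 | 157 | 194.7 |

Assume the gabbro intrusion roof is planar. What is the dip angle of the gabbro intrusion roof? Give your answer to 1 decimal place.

Two edge vectors: Loc-7→Loc-8 = (-60, -112, 121), Loc-7→Loc-9 = (-183, -30, 105.7).
Normal n = (Loc-7→Loc-8) × (Loc-7→Loc-9) = (-8208.4, -15801, -18696).
So ∂z/∂E = −n_x/n_z = −0.43905 and ∂z/∂N = −n_y/n_z = −0.84515.
Gradient magnitude |∇z| = √(a² + b²) = √(0.19276 + 0.71429) = 0.95239.
True dip = arctan(0.95239) = 43.6°, dipping toward NNE (azimuth ≈ 027°).

43.6°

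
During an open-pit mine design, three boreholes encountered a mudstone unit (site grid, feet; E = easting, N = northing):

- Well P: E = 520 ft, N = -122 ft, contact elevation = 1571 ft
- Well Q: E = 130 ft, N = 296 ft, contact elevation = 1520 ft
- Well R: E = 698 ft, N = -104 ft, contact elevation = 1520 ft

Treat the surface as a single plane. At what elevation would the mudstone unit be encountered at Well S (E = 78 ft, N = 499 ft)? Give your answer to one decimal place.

Two edge vectors: Well P→Well Q = (-390, 418, -51), Well P→Well R = (178, 18, -51).
Normal n = (Well P→Well Q) × (Well P→Well R) = (-20400, -28968, -81424).
So ∂z/∂E = −n_x/n_z = −0.25054 and ∂z/∂N = −n_y/n_z = −0.35577.
Intercept c from Well P: 1571 + 130.28 − 43.40 = 1657.88.
At (78, 499): z = −19.5 − 177.5 + 1657.88 = 1460.8 ft.

1460.8 ft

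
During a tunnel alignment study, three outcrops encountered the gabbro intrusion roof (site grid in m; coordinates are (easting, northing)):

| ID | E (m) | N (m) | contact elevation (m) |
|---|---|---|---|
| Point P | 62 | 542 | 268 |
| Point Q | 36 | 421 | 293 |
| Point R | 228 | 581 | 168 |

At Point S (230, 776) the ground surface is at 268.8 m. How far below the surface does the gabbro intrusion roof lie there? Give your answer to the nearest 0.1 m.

Let the plane be z = a·E + b·N + c.
Point Q−Point P: −26a − 121b = 25;  Point R−Point P: 166a + 39b = −100.
Solving gives a = −0.58332, b = −0.08127.
Then c = 268 − a·62 − b·542 = 348.21.
At (230, 776): z_contact = −134.16 − 63.07 + 348.21 = 150.99 m.
Depth below ground = 268.8 − 150.99 = 117.8 m.

117.8 m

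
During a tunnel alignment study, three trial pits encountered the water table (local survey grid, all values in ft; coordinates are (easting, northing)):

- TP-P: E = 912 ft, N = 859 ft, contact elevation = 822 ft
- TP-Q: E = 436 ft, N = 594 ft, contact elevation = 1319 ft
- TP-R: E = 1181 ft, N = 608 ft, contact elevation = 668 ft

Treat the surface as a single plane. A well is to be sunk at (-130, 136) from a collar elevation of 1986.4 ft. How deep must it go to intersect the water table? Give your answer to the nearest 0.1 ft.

Two edge vectors: TP-P→TP-Q = (-476, -265, 497), TP-P→TP-R = (269, -251, -154).
Normal n = (TP-P→TP-Q) × (TP-P→TP-R) = (165557, 60389, 190761).
So ∂z/∂E = −n_x/n_z = −0.867877 and ∂z/∂N = −n_y/n_z = −0.316569.
Intercept c from TP-P: 822 + 791.50 + 271.93 = 1885.44.
At (-130, 136): z_contact = 112.82 − 43.05 + 1885.44 = 1955.21 ft.
Depth below ground = 1986.4 − 1955.21 = 31.2 ft.

31.2 ft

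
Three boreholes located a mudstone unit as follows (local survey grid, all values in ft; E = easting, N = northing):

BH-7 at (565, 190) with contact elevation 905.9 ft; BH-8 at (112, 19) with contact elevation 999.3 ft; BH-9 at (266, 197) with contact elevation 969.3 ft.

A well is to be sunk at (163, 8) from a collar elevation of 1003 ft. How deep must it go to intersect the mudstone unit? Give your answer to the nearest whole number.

15 ft

Two edge vectors: BH-7→BH-8 = (-453, -171, 93.4), BH-7→BH-9 = (-299, 7, 63.4).
Normal n = (BH-7→BH-8) × (BH-7→BH-9) = (-11495.2, 793.6, -54300).
So ∂z/∂E = −n_x/n_z = −0.21170 and ∂z/∂N = −n_y/n_z = 0.01462.
Intercept c from BH-7: 905.9 + 119.61 − 2.78 = 1022.73.
At (163, 8): z_contact = −34.5 + 0.1 + 1022.73 = 988.3 ft.
Depth below ground = 1003 − 988.3 = 15 ft.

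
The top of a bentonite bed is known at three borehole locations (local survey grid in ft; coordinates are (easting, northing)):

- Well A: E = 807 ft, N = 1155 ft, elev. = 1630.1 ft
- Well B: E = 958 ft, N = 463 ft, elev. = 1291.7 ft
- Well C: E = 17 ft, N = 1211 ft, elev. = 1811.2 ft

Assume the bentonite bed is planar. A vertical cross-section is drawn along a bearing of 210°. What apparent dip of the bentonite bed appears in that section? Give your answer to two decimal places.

16.03°

Let the plane be z = a·E + b·N + c.
Well B−Well A: 151a − 692b = −338.4;  Well C−Well A: −790a + 56b = 181.1.
Solving gives a = −0.19763, b = 0.44589.
Unit vector along 210° is (sin 210°, cos 210°) = (-0.5000, -0.8660).
Slope in that direction = a·(-0.5000) + b·(-0.8660) = −0.28734.
Apparent dip = arctan|0.28734| = 16.03° (true dip is 26.0°, so apparent ≤ true as expected).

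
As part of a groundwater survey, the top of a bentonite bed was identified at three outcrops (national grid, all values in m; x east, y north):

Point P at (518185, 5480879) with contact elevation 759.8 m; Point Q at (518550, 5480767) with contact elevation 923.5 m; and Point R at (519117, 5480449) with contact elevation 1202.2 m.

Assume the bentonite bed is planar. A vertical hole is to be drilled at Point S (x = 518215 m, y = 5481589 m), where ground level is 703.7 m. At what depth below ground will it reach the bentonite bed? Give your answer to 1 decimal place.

52.3 m

Let the plane be z = a·x + b·y + c.
Point Q−Point P: 365a − 112b = 163.7;  Point R−Point P: 932a − 430b = 442.4.
Solving gives a = 0.396495834, b = −0.169455542.
Then c = 759.8 − a·518185 − b·5480879 = 724066.93.
At (518215, 5481589): z_contact = 205470.09 − 928885.63 + 724066.93 = 651.38 m.
Depth below ground = 703.7 − 651.38 = 52.3 m.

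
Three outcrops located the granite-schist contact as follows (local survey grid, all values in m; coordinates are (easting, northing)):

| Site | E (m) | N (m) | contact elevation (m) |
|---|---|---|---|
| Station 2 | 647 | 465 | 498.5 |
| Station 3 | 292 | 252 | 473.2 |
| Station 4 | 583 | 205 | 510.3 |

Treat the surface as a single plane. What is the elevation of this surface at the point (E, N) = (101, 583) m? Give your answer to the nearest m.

427 m

Two edge vectors: Station 2→Station 3 = (-355, -213, -25.3), Station 2→Station 4 = (-64, -260, 11.8).
Normal n = (Station 2→Station 3) × (Station 2→Station 4) = (-9091.4, 5808.2, 78668).
So ∂z/∂E = −n_x/n_z = 0.11557 and ∂z/∂N = −n_y/n_z = −0.07383.
Intercept c from Station 2: 498.5 − 74.77 + 34.33 = 458.06.
At (101, 583): z = 11.7 − 43.0 + 458.06 = 426.7 m.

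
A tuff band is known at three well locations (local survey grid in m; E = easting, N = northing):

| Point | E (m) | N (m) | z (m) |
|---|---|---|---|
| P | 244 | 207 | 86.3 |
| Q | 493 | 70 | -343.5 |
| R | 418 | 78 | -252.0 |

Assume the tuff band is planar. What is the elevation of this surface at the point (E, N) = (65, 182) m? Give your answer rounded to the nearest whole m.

254 m

Let the plane be z = a·E + b·N + c.
Q−P: 249a − 137b = −429.8;  R−P: 174a − 129b = −338.3.
Solving gives a = −1.09829, b = 1.14107.
Then c = 86.3 − a·244 − b·207 = 118.08.
At (65, 182): z = −71.4 + 207.7 + 118.08 = 254.4 m.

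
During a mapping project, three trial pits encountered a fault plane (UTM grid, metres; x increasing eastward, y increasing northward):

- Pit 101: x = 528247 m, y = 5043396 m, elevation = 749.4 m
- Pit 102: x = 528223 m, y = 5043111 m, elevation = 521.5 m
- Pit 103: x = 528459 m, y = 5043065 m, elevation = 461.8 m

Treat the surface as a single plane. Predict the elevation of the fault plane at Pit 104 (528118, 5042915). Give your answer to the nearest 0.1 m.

Two edge vectors: Pit 101→Pit 102 = (-24, -285, -227.9), Pit 101→Pit 103 = (212, -331, -287.6).
Normal n = (Pit 101→Pit 102) × (Pit 101→Pit 103) = (6531.1, -55217.2, 68364).
So ∂z/∂x = −n_x/n_z = −0.095534199 and ∂z/∂y = −n_y/n_z = 0.807694108.
Intercept c from Pit 101: 749.4 + 50465.65 − 4073521.23 = −4022306.18.
At (528118, 5042915): z = −50453.3 + 4073132.7 − 4022306.18 = 373.2 m.

373.2 m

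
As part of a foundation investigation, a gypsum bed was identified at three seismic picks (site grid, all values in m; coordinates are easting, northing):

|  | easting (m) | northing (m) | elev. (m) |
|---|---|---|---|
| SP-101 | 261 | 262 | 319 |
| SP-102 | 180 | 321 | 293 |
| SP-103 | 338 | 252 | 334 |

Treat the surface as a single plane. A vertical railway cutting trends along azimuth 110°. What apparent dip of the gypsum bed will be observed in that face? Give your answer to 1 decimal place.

Two edge vectors: SP-101→SP-102 = (-81, 59, -26), SP-101→SP-103 = (77, -10, 15).
Normal n = (SP-101→SP-102) × (SP-101→SP-103) = (625, -787, -3733).
So ∂z/∂easting = −n_x/n_z = 0.16743 and ∂z/∂northing = −n_y/n_z = −0.21082.
Unit vector along 110° is (sin 110°, cos 110°) = (0.9397, -0.3420).
Slope in that direction = a·(0.9397) + b·(-0.3420) = 0.22943.
Apparent dip = arctan|0.22943| = 12.9° (true dip is 15.1°, so apparent ≤ true as expected).

12.9°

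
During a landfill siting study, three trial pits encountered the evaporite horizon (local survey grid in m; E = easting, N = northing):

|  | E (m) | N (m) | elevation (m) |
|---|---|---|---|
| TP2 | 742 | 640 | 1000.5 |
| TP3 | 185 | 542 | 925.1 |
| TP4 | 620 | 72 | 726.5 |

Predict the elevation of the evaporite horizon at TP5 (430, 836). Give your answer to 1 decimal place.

1076.5 m

Let the plane be z = a·E + b·N + c.
TP3−TP2: −557a − 98b = −75.4;  TP4−TP2: −122a − 568b = −274.
Solving gives a = 0.05248, b = 0.47112.
Then c = 1000.5 − a·742 − b·640 = 660.04.
At (430, 836): z = 22.6 + 393.9 + 660.04 = 1076.5 m.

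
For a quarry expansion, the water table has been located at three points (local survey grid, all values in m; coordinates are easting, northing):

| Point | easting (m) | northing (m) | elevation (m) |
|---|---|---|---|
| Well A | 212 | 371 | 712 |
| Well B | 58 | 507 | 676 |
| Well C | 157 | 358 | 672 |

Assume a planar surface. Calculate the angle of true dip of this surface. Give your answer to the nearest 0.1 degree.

Let the plane be z = a·easting + b·northing + c.
Well B−Well A: −154a + 136b = −36;  Well C−Well A: −55a − 13b = −40.
Solving gives a = 0.62308, b = 0.44084.
Gradient magnitude |∇z| = √(a² + b²) = √(0.38822 + 0.19434) = 0.76326.
True dip = arctan(0.76326) = 37.4°, dipping toward SW (azimuth ≈ 235°).

37.4°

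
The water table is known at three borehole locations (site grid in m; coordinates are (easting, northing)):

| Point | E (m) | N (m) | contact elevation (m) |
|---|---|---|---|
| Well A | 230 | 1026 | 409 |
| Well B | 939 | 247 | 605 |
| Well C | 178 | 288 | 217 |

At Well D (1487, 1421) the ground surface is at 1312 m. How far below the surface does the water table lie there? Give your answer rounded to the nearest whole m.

159 m

Let the plane be z = a·E + b·N + c.
Well B−Well A: 709a − 779b = 196;  Well C−Well A: −52a − 738b = −192.
Solving gives a = 0.52189, b = 0.22339.
Then c = 409 − a·230 − b·1026 = 59.77.
At (1487, 1421): z_contact = 776.1 + 317.4 + 59.77 = 1153.3 m.
Depth below ground = 1312 − 1153.3 = 159 m.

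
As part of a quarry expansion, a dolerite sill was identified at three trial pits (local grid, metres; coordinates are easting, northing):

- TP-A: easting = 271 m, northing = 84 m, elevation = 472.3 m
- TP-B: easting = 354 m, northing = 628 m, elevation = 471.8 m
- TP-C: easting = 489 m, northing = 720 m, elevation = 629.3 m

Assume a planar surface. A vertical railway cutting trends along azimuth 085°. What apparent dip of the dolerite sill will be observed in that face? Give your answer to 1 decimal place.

52.0°

Let the plane be z = a·easting + b·northing + c.
TP-B−TP-A: 83a + 544b = −0.5;  TP-C−TP-A: 218a + 636b = 157.
Solving gives a = 1.30275, b = −0.19968.
Unit vector along 085° is (sin 85°, cos 85°) = (0.9962, 0.0872).
Slope in that direction = a·(0.9962) + b·(0.0872) = 1.28039.
Apparent dip = arctan|1.28039| = 52.0° (true dip is 52.8°, so apparent ≤ true as expected).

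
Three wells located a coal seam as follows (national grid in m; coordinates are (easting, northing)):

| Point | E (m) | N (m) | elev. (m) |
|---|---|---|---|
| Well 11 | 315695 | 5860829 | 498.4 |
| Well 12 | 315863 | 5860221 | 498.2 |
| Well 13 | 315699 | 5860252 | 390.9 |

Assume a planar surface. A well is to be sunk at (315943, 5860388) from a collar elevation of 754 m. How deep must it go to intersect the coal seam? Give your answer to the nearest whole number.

Two edge vectors: Well 11→Well 12 = (168, -608, -0.2), Well 11→Well 13 = (4, -577, -107.5).
Normal n = (Well 11→Well 12) × (Well 11→Well 13) = (65244.6, 18059.2, -94504).
So ∂z/∂E = −n_x/n_z = 0.69038982 and ∂z/∂N = −n_y/n_z = 0.19109456.
Intercept c from Well 11: 498.4 − 217952.62 − 1119972.52 = −1337426.74.
At (315943, 5860388): z_contact = 218123.8 + 1119888.2 − 1337426.74 = 585.3 m.
Depth below ground = 754 − 585.3 = 169 m.

169 m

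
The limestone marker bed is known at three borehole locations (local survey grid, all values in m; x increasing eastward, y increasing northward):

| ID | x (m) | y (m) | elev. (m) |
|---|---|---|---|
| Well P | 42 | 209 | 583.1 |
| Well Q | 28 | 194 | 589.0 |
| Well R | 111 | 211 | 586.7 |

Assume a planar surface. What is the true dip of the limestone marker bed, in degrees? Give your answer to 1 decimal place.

24.7°

Two edge vectors: Well P→Well Q = (-14, -15, 5.9), Well P→Well R = (69, 2, 3.6).
Normal n = (Well P→Well Q) × (Well P→Well R) = (-65.8, 457.5, 1007).
So ∂z/∂x = −n_x/n_z = 0.06534 and ∂z/∂y = −n_y/n_z = −0.45432.
Gradient magnitude |∇z| = √(a² + b²) = √(0.00427 + 0.20641) = 0.45899.
True dip = arctan(0.45899) = 24.7°, dipping toward N (azimuth ≈ 352°).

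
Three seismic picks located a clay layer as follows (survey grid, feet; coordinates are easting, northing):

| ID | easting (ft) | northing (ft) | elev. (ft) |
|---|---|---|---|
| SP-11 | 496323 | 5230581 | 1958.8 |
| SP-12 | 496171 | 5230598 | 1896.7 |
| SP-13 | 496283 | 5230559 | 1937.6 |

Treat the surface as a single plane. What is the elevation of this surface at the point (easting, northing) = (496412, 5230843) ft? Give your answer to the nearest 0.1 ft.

Let the plane be z = a·easting + b·northing + c.
SP-12−SP-11: −152a + 17b = −62.1;  SP-13−SP-11: −40a − 22b = −21.2.
Solving gives a = 0.429075547, b = 0.183499006.
Then c = 1958.8 − a·496323 − b·5230581 = −1170807.68.
At (496412, 5230843): z = 212998.3 + 959854.5 − 1170807.68 = 2045.1 ft.

2045.1 ft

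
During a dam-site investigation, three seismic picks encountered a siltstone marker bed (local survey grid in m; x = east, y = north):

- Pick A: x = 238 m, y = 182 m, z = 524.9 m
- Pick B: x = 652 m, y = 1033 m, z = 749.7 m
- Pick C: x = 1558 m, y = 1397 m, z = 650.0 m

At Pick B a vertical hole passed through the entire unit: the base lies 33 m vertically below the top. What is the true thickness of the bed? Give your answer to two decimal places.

29.78 m

Let the plane be z = a·x + b·y + c.
Pick B−Pick A: 414a + 851b = 224.8;  Pick C−Pick A: 1320a + 1215b = 125.1.
Solving gives a = −0.26869, b = 0.39487.
|∇z| = √(a²+b²) = 0.47762, so dip δ = arctan(0.47762) = 25.53°.
True thickness = vertical thickness × cos δ = 33 × cos 25.53° = 29.78 m.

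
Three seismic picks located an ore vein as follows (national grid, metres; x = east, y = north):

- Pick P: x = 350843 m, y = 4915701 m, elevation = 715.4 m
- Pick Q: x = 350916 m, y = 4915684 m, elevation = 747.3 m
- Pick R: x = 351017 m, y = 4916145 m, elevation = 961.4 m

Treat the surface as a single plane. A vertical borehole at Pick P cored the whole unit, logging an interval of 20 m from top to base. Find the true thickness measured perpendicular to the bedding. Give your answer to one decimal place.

17.0 m

Let the plane be z = a·x + b·y + c.
Pick Q−Pick P: 73a − 17b = 31.9;  Pick R−Pick P: 174a + 444b = 246.
Solving gives a = 0.51868, b = 0.35079.
|∇z| = √(a²+b²) = 0.62616, so dip δ = arctan(0.62616) = 32.05°.
True thickness = vertical thickness × cos δ = 20 × cos 32.05° = 17.0 m.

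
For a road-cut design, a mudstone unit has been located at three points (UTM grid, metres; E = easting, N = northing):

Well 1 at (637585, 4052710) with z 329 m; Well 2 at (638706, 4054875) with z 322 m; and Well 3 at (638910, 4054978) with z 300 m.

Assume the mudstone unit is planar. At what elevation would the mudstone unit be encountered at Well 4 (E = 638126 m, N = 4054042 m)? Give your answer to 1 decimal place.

346.1 m

Two edge vectors: Well 1→Well 2 = (1121, 2165, -7), Well 1→Well 3 = (1325, 2268, -29).
Normal n = (Well 1→Well 2) × (Well 1→Well 3) = (-46909, 23234, -326197).
So ∂z/∂E = −n_x/n_z = −0.143805737 and ∂z/∂N = −n_y/n_z = 0.071226897.
Intercept c from Well 1: 329 + 91688.38 − 288661.96 = −196644.58.
At (638126, 4054042): z = −91766.2 + 288756.8 − 196644.58 = 346.1 m.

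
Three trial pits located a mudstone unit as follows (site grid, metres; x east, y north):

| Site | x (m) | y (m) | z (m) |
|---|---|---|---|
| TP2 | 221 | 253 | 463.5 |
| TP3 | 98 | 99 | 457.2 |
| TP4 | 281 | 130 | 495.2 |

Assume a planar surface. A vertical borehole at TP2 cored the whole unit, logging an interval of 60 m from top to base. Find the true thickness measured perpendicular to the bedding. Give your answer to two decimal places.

Two edge vectors: TP2→TP3 = (-123, -154, -6.3), TP2→TP4 = (60, -123, 31.7).
Normal n = (TP2→TP3) × (TP2→TP4) = (-5656.7, 3521.1, 24369).
So ∂z/∂x = −n_x/n_z = 0.23213 and ∂z/∂y = −n_y/n_z = −0.14449.
|∇z| = √(a²+b²) = 0.27342, so dip δ = arctan(0.27342) = 15.29°.
True thickness = vertical thickness × cos δ = 60 × cos 15.29° = 57.88 m.

57.88 m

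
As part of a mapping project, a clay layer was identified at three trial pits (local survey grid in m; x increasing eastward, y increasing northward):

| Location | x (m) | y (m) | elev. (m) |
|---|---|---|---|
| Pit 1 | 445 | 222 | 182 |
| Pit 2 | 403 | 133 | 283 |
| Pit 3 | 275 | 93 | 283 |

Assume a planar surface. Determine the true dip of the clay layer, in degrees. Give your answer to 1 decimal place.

54.4°

Let the plane be z = a·x + b·y + c.
Pit 2−Pit 1: −42a − 89b = 101;  Pit 3−Pit 1: −170a − 129b = 101.
Solving gives a = 0.41598, b = −1.33114.
Gradient magnitude |∇z| = √(a² + b²) = √(0.17304 + 1.77193) = 1.39462.
True dip = arctan(1.39462) = 54.4°, dipping toward NNW (azimuth ≈ 343°).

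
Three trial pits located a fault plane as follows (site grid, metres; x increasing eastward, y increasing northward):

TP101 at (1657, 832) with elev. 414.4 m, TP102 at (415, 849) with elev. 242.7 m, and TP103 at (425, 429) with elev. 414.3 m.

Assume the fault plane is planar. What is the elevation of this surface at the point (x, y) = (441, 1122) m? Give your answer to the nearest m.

135 m

Two edge vectors: TP101→TP102 = (-1242, 17, -171.7), TP101→TP103 = (-1232, -403, -0.1).
Normal n = (TP101→TP102) × (TP101→TP103) = (-69196.8, 211410.2, 521470).
So ∂z/∂x = −n_x/n_z = 0.13270 and ∂z/∂y = −n_y/n_z = −0.40541.
Intercept c from TP101: 414.4 − 219.88 + 337.30 = 531.83.
At (441, 1122): z = 58.5 − 454.9 + 531.83 = 135.5 m.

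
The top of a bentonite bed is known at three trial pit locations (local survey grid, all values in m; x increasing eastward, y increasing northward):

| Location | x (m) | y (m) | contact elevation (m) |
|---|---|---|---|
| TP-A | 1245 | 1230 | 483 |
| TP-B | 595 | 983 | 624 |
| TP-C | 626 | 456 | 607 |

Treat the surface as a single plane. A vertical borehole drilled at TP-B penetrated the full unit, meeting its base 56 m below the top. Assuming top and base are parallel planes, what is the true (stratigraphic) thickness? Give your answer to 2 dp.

54.63 m

Two edge vectors: TP-A→TP-B = (-650, -247, 141), TP-A→TP-C = (-619, -774, 124).
Normal n = (TP-A→TP-B) × (TP-A→TP-C) = (78506, -6679, 350207).
So ∂z/∂x = −n_x/n_z = −0.22417 and ∂z/∂y = −n_y/n_z = 0.01907.
|∇z| = √(a²+b²) = 0.22498, so dip δ = arctan(0.22498) = 12.68°.
True thickness = vertical thickness × cos δ = 56 × cos 12.68° = 54.63 m.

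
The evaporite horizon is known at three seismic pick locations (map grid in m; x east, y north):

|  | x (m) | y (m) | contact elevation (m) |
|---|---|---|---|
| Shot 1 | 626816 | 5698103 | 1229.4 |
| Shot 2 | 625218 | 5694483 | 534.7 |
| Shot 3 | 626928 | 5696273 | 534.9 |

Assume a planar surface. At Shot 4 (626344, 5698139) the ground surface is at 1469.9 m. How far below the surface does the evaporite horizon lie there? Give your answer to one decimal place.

51.5 m

Let the plane be z = a·x + b·y + c.
Shot 2−Shot 1: −1598a − 3620b = −694.7;  Shot 3−Shot 1: 112a − 1830b = −694.5.
Solving gives a = −0.373234568, b = 0.356665425.
Then c = 1229.4 − a·626816 − b·5698103 = −1797137.53.
At (626344, 5698139): z_contact = −233773.23 + 2032329.17 − 1797137.53 = 1418.41 m.
Depth below ground = 1469.9 − 1418.41 = 51.5 m.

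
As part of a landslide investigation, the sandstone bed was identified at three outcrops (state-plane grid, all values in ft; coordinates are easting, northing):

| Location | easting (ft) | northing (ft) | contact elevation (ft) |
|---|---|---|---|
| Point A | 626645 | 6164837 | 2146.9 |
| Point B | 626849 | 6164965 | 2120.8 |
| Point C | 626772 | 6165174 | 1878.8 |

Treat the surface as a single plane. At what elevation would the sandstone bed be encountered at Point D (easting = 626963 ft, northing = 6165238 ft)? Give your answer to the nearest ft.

Let the plane be z = a·easting + b·northing + c.
Point B−Point A: 204a + 128b = −26.1;  Point C−Point A: 127a + 337b = −268.1.
Solving gives a = 0.48619028, b = −0.97877200.
Then c = 2146.9 − a·626645 − b·6164837 = 5731448.05.
At (626963, 6165238): z = 304823.3 − 6034362.3 + 5731448.05 = 1909.0 ft.

1909 ft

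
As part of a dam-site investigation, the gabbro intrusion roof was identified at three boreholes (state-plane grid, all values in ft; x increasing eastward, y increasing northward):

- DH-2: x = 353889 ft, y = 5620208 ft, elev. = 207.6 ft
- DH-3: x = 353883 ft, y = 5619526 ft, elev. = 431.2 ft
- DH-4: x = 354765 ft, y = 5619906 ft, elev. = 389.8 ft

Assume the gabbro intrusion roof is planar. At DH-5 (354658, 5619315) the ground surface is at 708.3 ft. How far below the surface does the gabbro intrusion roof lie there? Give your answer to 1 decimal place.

134.4 ft

Let the plane be z = a·x + b·y + c.
DH-3−DH-2: −6a − 682b = 223.6;  DH-4−DH-2: 876a − 302b = 182.2.
Solving gives a = 0.094674623, b = −0.328692152.
Then c = 207.6 − a·353889 − b·5620208 = 1814021.56.
At (354658, 5619315): z_contact = 33577.11 − 1847024.74 + 1814021.56 = 573.93 ft.
Depth below ground = 708.3 − 573.93 = 134.4 ft.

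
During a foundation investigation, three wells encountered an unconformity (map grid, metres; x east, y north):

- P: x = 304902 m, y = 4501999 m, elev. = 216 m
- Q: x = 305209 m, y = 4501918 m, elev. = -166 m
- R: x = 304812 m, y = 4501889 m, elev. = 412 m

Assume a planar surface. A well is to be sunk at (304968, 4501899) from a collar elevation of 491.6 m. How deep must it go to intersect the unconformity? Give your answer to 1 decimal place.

Let the plane be z = a·x + b·y + c.
Q−P: 307a − 81b = −382;  R−P: −90a − 110b = 196.
Solving gives a = −1.410034096, b = −0.628153921.
Then c = 216 − a·304902 − b·4501999 = 3258086.54.
At (304968, 4501899): z_contact = −430015.28 − 2827885.51 + 3258086.54 = 185.75 m.
Depth below ground = 491.6 − 185.75 = 305.8 m.

305.8 m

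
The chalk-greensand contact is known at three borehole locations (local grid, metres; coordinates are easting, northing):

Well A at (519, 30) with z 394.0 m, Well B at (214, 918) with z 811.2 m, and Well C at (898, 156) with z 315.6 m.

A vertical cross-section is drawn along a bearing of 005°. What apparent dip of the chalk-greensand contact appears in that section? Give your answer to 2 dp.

18.17°

Let the plane be z = a·easting + b·northing + c.
Well B−Well A: −305a + 888b = 417.2;  Well C−Well A: 379a + 126b = −78.4.
Solving gives a = −0.32585, b = 0.35790.
Unit vector along 005° is (sin 5°, cos 5°) = (0.0872, 0.9962).
Slope in that direction = a·(0.0872) + b·(0.9962) = 0.32814.
Apparent dip = arctan|0.32814| = 18.17° (true dip is 25.8°, so apparent ≤ true as expected).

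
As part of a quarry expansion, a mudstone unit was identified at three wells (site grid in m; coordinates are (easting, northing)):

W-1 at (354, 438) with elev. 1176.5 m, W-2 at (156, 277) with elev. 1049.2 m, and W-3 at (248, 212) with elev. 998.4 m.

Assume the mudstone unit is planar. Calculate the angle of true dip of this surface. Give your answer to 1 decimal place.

38.2°

Let the plane be z = a·E + b·N + c.
W-2−W-1: −198a − 161b = −127.3;  W-3−W-1: −106a − 226b = −178.1.
Solving gives a = 0.00346, b = 0.78643.
Gradient magnitude |∇z| = √(a² + b²) = √(0.00001 + 0.61847) = 0.78644.
True dip = arctan(0.78644) = 38.2°, dipping toward S (azimuth ≈ 180°).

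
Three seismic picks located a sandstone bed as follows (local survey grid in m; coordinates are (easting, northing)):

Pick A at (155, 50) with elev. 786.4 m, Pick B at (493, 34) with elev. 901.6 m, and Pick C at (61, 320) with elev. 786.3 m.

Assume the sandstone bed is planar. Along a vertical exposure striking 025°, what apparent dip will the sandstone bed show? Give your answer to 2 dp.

Two edge vectors: Pick A→Pick B = (338, -16, 115.2), Pick A→Pick C = (-94, 270, -0.1).
Normal n = (Pick A→Pick B) × (Pick A→Pick C) = (-31102.4, -10795, 89756).
So ∂z/∂E = −n_x/n_z = 0.34652 and ∂z/∂N = −n_y/n_z = 0.12027.
Unit vector along 025° is (sin 25°, cos 25°) = (0.4226, 0.9063).
Slope in that direction = a·(0.4226) + b·(0.9063) = 0.25545.
Apparent dip = arctan|0.25545| = 14.33° (true dip is 20.1°, so apparent ≤ true as expected).

14.33°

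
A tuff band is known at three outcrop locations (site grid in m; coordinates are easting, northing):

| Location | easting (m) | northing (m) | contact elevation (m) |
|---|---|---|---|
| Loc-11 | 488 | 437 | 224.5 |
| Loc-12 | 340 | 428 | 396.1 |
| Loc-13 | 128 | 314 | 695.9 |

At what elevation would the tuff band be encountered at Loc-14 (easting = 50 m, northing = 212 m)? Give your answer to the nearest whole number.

838 m

Let the plane be z = a·easting + b·northing + c.
Loc-12−Loc-11: −148a − 9b = 171.6;  Loc-13−Loc-11: −360a − 123b = 471.4.
Solving gives a = −1.12698, b = −0.53403.
Then c = 224.5 − a·488 − b·437 = 1007.84.
At (50, 212): z = −56.3 − 113.2 + 1007.84 = 838.3 m.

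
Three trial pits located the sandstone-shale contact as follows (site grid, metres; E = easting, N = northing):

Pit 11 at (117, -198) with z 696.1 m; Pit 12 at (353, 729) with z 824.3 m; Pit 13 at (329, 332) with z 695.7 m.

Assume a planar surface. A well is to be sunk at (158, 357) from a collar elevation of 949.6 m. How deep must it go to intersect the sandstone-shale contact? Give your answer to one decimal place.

Two edge vectors: Pit 11→Pit 12 = (236, 927, 128.2), Pit 11→Pit 13 = (212, 530, -0.4).
Normal n = (Pit 11→Pit 12) × (Pit 11→Pit 13) = (-68316.8, 27272.8, -71444).
So ∂z/∂E = −n_x/n_z = −0.95623 and ∂z/∂N = −n_y/n_z = 0.38174.
Intercept c from Pit 11: 696.1 + 111.88 + 75.58 = 883.56.
At (158, 357): z_contact = −151.08 + 136.28 + 883.56 = 868.76 m.
Depth below ground = 949.6 − 868.76 = 80.8 m.

80.8 m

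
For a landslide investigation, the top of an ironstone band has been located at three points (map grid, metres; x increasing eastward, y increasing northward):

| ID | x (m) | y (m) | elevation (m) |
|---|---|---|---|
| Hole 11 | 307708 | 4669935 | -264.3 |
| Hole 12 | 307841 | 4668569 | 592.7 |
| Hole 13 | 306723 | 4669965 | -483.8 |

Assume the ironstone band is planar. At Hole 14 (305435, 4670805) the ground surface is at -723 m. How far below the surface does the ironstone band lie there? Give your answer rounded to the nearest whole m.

Let the plane be z = a·x + b·y + c.
Hole 12−Hole 11: 133a − 1366b = 857;  Hole 13−Hole 11: −985a + 30b = −219.5.
Solving gives a = 0.20434060, b = −0.60748368.
Then c = -264.3 − a·307708 − b·4669935 = 2773767.74.
At (305435, 4670805): z_contact = 62412.8 − 2837437.8 + 2773767.74 = -1257.3 m.
Depth below ground = -723 − (-1257.3) = 534 m.

534 m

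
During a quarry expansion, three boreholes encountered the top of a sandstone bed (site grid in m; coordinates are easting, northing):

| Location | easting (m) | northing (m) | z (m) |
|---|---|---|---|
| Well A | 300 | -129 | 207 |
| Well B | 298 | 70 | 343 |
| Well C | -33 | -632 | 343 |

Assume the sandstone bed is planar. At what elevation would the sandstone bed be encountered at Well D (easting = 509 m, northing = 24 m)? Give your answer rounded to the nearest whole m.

13 m

Let the plane be z = a·easting + b·northing + c.
Well B−Well A: −2a + 199b = 136;  Well C−Well A: −333a − 503b = 136.
Solving gives a = −1.41917, b = 0.66915.
Then c = 207 − a·300 − b·-129 = 719.07.
At (509, 24): z = −722.4 + 16.1 + 719.07 = 12.8 m.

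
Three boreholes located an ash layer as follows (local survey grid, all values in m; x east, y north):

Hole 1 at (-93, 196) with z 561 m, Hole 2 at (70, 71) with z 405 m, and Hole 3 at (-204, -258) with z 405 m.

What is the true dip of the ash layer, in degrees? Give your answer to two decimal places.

Let the plane be z = a·x + b·y + c.
Hole 2−Hole 1: 163a − 125b = −156;  Hole 3−Hole 1: −111a − 454b = −156.
Solving gives a = −0.58404, b = 0.48641.
Gradient magnitude |∇z| = √(a² + b²) = √(0.34111 + 0.23659) = 0.76007.
True dip = arctan(0.76007) = 37.24°, dipping toward SE (azimuth ≈ 130°).

37.24°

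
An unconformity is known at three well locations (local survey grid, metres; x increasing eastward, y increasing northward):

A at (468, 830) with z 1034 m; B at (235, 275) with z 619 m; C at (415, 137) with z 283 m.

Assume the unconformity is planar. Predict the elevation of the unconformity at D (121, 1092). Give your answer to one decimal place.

Let the plane be z = a·x + b·y + c.
B−A: −233a − 555b = −415;  C−A: −53a − 693b = −751.
Solving gives a = −0.978463, b = 1.158526.
Then c = 1034 − a·468 − b·830 = 530.34.
At (121, 1092): z = −118.4 + 1265.1 + 530.34 = 1677.1 m.

1677.1 m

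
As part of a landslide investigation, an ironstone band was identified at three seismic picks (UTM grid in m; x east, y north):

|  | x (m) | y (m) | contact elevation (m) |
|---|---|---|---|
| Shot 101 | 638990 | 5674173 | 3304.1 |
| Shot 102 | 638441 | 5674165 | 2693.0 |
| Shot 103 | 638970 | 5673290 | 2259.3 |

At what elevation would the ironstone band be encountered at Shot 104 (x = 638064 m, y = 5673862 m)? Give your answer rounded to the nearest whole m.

Let the plane be z = a·x + b·y + c.
Shot 102−Shot 101: −549a − 8b = −611.1;  Shot 103−Shot 101: −20a − 883b = −1044.8.
Solving gives a = 1.09623447, b = 1.15840919.
Then c = 3304.1 − a·638990 − b·5674173 = −7270192.89.
At (638064, 5673862): z = 699467.8 + 6572653.9 − 7270192.89 = 1928.7 m.

1929 m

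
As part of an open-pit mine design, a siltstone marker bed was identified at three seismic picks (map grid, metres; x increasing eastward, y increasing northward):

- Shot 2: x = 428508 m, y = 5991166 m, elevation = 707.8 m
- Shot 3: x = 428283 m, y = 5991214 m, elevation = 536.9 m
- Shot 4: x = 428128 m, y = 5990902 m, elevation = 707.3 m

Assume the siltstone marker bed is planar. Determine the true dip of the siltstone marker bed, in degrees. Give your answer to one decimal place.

Let the plane be z = a·x + b·y + c.
Shot 3−Shot 2: −225a + 48b = −170.9;  Shot 4−Shot 2: −380a − 264b = −0.5.
Solving gives a = 0.58142, b = −0.83500.
Gradient magnitude |∇z| = √(a² + b²) = √(0.33805 + 0.69723) = 1.01749.
True dip = arctan(1.01749) = 45.5°, dipping toward NW (azimuth ≈ 325°).

45.5°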